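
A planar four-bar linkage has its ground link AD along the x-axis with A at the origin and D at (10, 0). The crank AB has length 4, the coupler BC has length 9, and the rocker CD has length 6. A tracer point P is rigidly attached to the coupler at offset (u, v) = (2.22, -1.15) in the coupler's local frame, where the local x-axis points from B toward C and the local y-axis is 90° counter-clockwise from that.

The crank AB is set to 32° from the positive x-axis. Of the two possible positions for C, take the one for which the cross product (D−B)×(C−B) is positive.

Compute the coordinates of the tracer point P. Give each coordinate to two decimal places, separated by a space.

5.89 1.97

A=(0,0), D=(10.00,0)
B = A + 4.00·(cos32°, sin32°) = (3.3922, 2.1197)
|BD| = 6.9395
circle(B,9.00) ∩ circle(D,6.00): a=6.7121, h=5.9957
  candidates: C₊=(11.6149,5.7786) cross=41.607; C₋=(7.9521,-5.6397) cross=-41.607
  mode + wants cross > 0 → take C=(11.6149,5.7786) (cross=41.607)
ex = (C−B)/|BC| = (0.9136,0.4065); ey = (-0.4065,0.9136)
P = B + 2.22·ex + -1.15·ey = (5.8880,1.9715)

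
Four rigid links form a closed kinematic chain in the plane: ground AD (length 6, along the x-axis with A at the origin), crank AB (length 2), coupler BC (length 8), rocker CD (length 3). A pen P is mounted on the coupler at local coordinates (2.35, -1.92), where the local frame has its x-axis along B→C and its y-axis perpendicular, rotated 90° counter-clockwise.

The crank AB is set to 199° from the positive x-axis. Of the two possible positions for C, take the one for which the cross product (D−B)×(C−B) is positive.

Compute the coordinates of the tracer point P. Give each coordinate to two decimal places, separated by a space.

A=(0,0), D=(6.00,0)
B = A + 2.00·(cos199°, sin199°) = (-1.8910, -0.6511)
|BD| = 7.9179
circle(B,8.00) ∩ circle(D,3.00): a=7.4321, h=2.9604
  candidates: C₊=(5.2724,2.9104) cross=23.440; C₋=(5.7593,-2.9903) cross=-23.440
  mode + wants cross > 0 → take C=(5.2724,2.9104) (cross=23.440)
ex = (C−B)/|BC| = (0.8954,0.4452); ey = (-0.4452,0.8954)
P = B + 2.35·ex + -1.92·ey = (1.0680,-1.3242)

1.07 -1.32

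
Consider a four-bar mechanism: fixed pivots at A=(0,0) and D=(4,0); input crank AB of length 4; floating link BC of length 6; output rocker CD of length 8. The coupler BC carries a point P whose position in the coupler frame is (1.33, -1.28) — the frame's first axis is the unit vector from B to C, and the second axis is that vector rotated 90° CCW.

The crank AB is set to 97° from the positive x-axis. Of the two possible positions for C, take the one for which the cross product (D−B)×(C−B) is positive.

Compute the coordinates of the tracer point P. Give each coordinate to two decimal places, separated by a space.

1.36 3.92

A=(0,0), D=(4.00,0)
B = A + 4.00·(cos97°, sin97°) = (-0.4875, 3.9702)
|BD| = 5.9916
circle(B,6.00) ∩ circle(D,8.00): a=0.6592, h=5.9637
  candidates: C₊=(3.9579,7.9999) cross=35.732; C₋=(-3.9454,-0.9332) cross=-35.732
  mode + wants cross > 0 → take C=(3.9579,7.9999) (cross=35.732)
ex = (C−B)/|BC| = (0.7409,0.6716); ey = (-0.6716,0.7409)
P = B + 1.33·ex + -1.28·ey = (1.3576,3.9151)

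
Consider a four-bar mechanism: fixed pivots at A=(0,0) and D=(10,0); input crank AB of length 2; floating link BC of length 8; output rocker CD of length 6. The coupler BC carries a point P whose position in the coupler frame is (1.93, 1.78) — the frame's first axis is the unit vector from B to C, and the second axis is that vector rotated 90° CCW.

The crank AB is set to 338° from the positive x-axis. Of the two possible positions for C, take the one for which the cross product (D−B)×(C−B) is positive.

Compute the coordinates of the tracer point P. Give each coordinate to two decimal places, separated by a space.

A=(0,0), D=(10.00,0)
B = A + 2.00·(cos338°, sin338°) = (1.8544, -0.7492)
|BD| = 8.1800
circle(B,8.00) ∩ circle(D,6.00): a=5.8015, h=5.5084
  candidates: C₊=(7.1270,5.2674) cross=45.059; C₋=(8.1360,-5.7031) cross=-45.059
  mode + wants cross > 0 → take C=(7.1270,5.2674) (cross=45.059)
ex = (C−B)/|BC| = (0.6591,0.7521); ey = (-0.7521,0.6591)
P = B + 1.93·ex + 1.78·ey = (1.7877,1.8754)

1.79 1.88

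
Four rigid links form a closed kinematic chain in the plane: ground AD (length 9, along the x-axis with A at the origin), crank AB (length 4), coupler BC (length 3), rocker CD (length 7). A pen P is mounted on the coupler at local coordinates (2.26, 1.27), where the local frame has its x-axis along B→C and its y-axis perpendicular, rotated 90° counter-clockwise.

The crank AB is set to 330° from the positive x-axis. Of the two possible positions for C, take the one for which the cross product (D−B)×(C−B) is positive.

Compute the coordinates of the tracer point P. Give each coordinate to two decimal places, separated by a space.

1.27 -0.62

A=(0,0), D=(9.00,0)
B = A + 4.00·(cos330°, sin330°) = (3.4641, -2.0000)
|BD| = 5.8861
circle(B,3.00) ∩ circle(D,7.00): a=-0.4548, h=2.9653
  candidates: C₊=(2.0288,0.6344) cross=17.454; C₋=(4.0439,-4.9434) cross=-17.454
  mode + wants cross > 0 → take C=(2.0288,0.6344) (cross=17.454)
ex = (C−B)/|BC| = (-0.4784,0.8781); ey = (-0.8781,-0.4784)
P = B + 2.26·ex + 1.27·ey = (1.2676,-0.6230)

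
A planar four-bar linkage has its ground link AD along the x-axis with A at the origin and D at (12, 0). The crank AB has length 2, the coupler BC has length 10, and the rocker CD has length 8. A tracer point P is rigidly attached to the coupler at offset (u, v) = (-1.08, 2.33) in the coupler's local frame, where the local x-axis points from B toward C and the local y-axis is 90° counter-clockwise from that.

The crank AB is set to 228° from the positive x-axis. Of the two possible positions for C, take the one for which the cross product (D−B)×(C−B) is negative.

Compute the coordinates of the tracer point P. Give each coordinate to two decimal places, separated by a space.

A=(0,0), D=(12.00,0)
B = A + 2.00·(cos228°, sin228°) = (-1.3383, -1.4863)
|BD| = 13.4208
circle(B,10.00) ∩ circle(D,8.00): a=8.0516, h=5.9306
  candidates: C₊=(6.0070,5.2995) cross=79.593; C₋=(7.3206,-6.4887) cross=-79.593
  mode - wants cross < 0 → take C=(7.3206,-6.4887) (cross=-79.593)
ex = (C−B)/|BC| = (0.8659,-0.5002); ey = (0.5002,0.8659)
P = B + -1.08·ex + 2.33·ey = (-1.1079,1.0715)

-1.11 1.07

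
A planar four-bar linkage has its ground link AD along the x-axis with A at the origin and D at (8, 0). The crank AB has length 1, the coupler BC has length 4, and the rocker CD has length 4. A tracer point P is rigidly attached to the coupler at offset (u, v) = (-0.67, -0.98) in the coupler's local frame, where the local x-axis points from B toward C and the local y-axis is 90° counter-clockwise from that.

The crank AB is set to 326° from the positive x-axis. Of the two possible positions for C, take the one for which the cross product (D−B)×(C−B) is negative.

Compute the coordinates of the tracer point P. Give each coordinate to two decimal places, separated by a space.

-0.15 -1.23

A=(0,0), D=(8.00,0)
B = A + 1.00·(cos326°, sin326°) = (0.8290, -0.5592)
|BD| = 7.1927
circle(B,4.00) ∩ circle(D,4.00): a=3.5964, h=1.7510
  candidates: C₊=(4.2784,1.4661) cross=12.595; C₋=(4.5507,-2.0253) cross=-12.595
  mode - wants cross < 0 → take C=(4.5507,-2.0253) (cross=-12.595)
ex = (C−B)/|BC| = (0.9304,-0.3665); ey = (0.3665,0.9304)
P = B + -0.67·ex + -0.98·ey = (-0.1535,-1.2254)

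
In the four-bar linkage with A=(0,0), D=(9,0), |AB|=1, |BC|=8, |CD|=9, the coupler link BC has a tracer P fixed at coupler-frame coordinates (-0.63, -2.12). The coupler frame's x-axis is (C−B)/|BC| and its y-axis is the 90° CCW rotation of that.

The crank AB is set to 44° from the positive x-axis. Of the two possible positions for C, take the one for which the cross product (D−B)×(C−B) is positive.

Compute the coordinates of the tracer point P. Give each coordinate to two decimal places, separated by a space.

2.30 -0.85

A=(0,0), D=(9.00,0)
B = A + 1.00·(cos44°, sin44°) = (0.7193, 0.6947)
|BD| = 8.3097
circle(B,8.00) ∩ circle(D,9.00): a=3.1320, h=7.3614
  candidates: C₊=(4.4557,7.7685) cross=61.172; C₋=(3.2250,-6.9028) cross=-61.172
  mode + wants cross > 0 → take C=(4.4557,7.7685) (cross=61.172)
ex = (C−B)/|BC| = (0.4670,0.8842); ey = (-0.8842,0.4670)
P = B + -0.63·ex + -2.12·ey = (2.2997,-0.8526)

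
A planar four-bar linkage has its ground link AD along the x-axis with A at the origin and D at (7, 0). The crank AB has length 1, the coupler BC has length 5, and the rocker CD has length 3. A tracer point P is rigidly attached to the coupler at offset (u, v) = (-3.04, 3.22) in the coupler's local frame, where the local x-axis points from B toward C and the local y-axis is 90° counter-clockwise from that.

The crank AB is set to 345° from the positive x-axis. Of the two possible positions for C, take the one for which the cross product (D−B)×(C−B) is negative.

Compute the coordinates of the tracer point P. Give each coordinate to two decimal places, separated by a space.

-0.26 4.00

A=(0,0), D=(7.00,0)
B = A + 1.00·(cos345°, sin345°) = (0.9659, -0.2588)
|BD| = 6.0396
circle(B,5.00) ∩ circle(D,3.00): a=4.3444, h=2.4751
  candidates: C₊=(5.2003,2.4002) cross=14.949; C₋=(5.4124,-2.5455) cross=-14.949
  mode - wants cross < 0 → take C=(5.4124,-2.5455) (cross=-14.949)
ex = (C−B)/|BC| = (0.8893,-0.4573); ey = (0.4573,0.8893)
P = B + -3.04·ex + 3.22·ey = (-0.2649,3.9950)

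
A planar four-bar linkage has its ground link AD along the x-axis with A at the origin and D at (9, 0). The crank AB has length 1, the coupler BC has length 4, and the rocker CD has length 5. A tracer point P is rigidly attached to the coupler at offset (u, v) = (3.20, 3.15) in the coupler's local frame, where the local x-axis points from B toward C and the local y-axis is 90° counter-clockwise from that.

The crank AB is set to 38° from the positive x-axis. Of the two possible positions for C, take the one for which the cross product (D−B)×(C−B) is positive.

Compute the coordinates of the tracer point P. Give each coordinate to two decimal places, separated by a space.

A=(0,0), D=(9.00,0)
B = A + 1.00·(cos38°, sin38°) = (0.7880, 0.6157)
|BD| = 8.2350
circle(B,4.00) ∩ circle(D,5.00): a=3.5711, h=1.8021
  candidates: C₊=(4.4838,2.1457) cross=14.840; C₋=(4.2144,-1.4483) cross=-14.840
  mode + wants cross > 0 → take C=(4.4838,2.1457) (cross=14.840)
ex = (C−B)/|BC| = (0.9240,0.3825); ey = (-0.3825,0.9240)
P = B + 3.20·ex + 3.15·ey = (2.5397,4.7501)

2.54 4.75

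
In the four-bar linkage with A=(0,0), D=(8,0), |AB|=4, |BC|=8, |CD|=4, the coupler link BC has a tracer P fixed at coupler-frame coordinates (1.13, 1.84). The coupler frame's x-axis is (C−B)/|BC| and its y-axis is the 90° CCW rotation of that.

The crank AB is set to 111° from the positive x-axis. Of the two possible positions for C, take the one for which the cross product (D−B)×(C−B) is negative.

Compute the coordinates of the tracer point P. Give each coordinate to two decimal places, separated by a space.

0.65 4.30

A=(0,0), D=(8.00,0)
B = A + 4.00·(cos111°, sin111°) = (-1.4335, 3.7343)
|BD| = 10.1457
circle(B,8.00) ∩ circle(D,4.00): a=7.4384, h=2.9446
  candidates: C₊=(6.5665,3.7343) cross=29.875; C₋=(4.3989,-1.7414) cross=-29.875
  mode - wants cross < 0 → take C=(4.3989,-1.7414) (cross=-29.875)
ex = (C−B)/|BC| = (0.7291,-0.6845); ey = (0.6845,0.7291)
P = B + 1.13·ex + 1.84·ey = (0.6498,4.3023)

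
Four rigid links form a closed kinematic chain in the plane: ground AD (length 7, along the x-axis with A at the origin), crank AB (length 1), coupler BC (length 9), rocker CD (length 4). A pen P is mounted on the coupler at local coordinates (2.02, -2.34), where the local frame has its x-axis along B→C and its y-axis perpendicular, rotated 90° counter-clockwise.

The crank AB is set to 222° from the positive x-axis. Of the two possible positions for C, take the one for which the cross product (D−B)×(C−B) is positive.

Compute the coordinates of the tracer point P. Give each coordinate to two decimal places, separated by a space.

2.20 -1.62

A=(0,0), D=(7.00,0)
B = A + 1.00·(cos222°, sin222°) = (-0.7431, -0.6691)
|BD| = 7.7720
circle(B,9.00) ∩ circle(D,4.00): a=8.0677, h=3.9891
  candidates: C₊=(6.9511,3.9997) cross=31.003; C₋=(7.6380,-3.9488) cross=-31.003
  mode + wants cross > 0 → take C=(6.9511,3.9997) (cross=31.003)
ex = (C−B)/|BC| = (0.8549,0.5188); ey = (-0.5188,0.8549)
P = B + 2.02·ex + -2.34·ey = (2.1977,-1.6218)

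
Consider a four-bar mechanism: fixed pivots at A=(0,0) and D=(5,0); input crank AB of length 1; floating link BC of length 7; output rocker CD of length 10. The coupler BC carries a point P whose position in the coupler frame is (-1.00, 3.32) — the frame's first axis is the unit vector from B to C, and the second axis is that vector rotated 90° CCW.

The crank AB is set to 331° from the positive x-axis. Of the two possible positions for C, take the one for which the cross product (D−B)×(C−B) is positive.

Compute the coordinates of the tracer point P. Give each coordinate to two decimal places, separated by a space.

A=(0,0), D=(5.00,0)
B = A + 1.00·(cos331°, sin331°) = (0.8746, -0.4848)
|BD| = 4.1538
circle(B,7.00) ∩ circle(D,10.00): a=-4.0621, h=5.7008
  candidates: C₊=(-3.8251,4.7029) cross=23.680; C₋=(-2.4944,-6.6208) cross=-23.680
  mode + wants cross > 0 → take C=(-3.8251,4.7029) (cross=23.680)
ex = (C−B)/|BC| = (-0.6714,0.7411); ey = (-0.7411,-0.6714)
P = B + -1.00·ex + 3.32·ey = (-0.9145,-3.4549)

-0.91 -3.45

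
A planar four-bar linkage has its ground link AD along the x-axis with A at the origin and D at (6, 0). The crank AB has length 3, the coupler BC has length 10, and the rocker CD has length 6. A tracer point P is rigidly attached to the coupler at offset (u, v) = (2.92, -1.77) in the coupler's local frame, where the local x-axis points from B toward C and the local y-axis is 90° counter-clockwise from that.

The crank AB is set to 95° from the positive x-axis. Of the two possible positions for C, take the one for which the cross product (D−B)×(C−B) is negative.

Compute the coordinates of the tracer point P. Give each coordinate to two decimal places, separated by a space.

-0.43 -0.42

A=(0,0), D=(6.00,0)
B = A + 3.00·(cos95°, sin95°) = (-0.2615, 2.9886)
|BD| = 6.9381
circle(B,10.00) ∩ circle(D,6.00): a=8.0813, h=5.8901
  candidates: C₊=(9.5688,4.8232) cross=40.866; C₋=(4.4945,-5.8081) cross=-40.866
  mode - wants cross < 0 → take C=(4.4945,-5.8081) (cross=-40.866)
ex = (C−B)/|BC| = (0.4756,-0.8797); ey = (0.8797,0.4756)
P = B + 2.92·ex + -1.77·ey = (-0.4297,-0.4218)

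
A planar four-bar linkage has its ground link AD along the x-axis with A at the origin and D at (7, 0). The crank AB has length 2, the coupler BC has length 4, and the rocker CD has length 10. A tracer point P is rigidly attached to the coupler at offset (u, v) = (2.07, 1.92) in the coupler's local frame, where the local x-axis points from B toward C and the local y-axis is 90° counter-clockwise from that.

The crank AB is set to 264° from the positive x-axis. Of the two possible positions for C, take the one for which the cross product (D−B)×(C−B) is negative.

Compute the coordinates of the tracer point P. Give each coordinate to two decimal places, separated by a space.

1.21 -4.43

A=(0,0), D=(7.00,0)
B = A + 2.00·(cos264°, sin264°) = (-0.2091, -1.9890)
|BD| = 7.4784
circle(B,4.00) ∩ circle(D,10.00): a=-1.8769, h=3.5323
  candidates: C₊=(-2.9579,0.9168) cross=26.416; C₋=(-1.0789,-5.8933) cross=-26.416
  mode - wants cross < 0 → take C=(-1.0789,-5.8933) (cross=-26.416)
ex = (C−B)/|BC| = (-0.2175,-0.9761); ey = (0.9761,-0.2175)
P = B + 2.07·ex + 1.92·ey = (1.2148,-4.4270)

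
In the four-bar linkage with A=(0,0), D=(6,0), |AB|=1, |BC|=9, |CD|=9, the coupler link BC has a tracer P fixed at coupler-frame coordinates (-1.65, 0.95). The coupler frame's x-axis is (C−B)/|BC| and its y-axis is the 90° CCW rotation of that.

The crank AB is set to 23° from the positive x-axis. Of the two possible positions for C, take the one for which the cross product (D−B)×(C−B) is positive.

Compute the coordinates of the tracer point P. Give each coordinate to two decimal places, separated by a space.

-0.55 -0.81

A=(0,0), D=(6.00,0)
B = A + 1.00·(cos23°, sin23°) = (0.9205, 0.3907)
|BD| = 5.0945
circle(B,9.00) ∩ circle(D,9.00): a=2.5473, h=8.6320
  candidates: C₊=(4.1223,8.8019) cross=43.976; C₋=(2.7982,-8.4112) cross=-43.976
  mode + wants cross > 0 → take C=(4.1223,8.8019) (cross=43.976)
ex = (C−B)/|BC| = (0.3558,0.9346); ey = (-0.9346,0.3558)
P = B + -1.65·ex + 0.95·ey = (-0.5543,-0.8134)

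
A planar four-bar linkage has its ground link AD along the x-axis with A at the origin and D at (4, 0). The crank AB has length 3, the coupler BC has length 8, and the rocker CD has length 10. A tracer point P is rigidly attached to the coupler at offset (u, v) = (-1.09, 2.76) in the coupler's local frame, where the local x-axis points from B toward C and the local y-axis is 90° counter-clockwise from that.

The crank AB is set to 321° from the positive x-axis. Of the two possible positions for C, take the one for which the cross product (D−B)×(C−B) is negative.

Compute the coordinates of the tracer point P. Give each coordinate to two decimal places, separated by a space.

A=(0,0), D=(4.00,0)
B = A + 3.00·(cos321°, sin321°) = (2.3314, -1.8880)
|BD| = 2.5196
circle(B,8.00) ∩ circle(D,10.00): a=-5.8841, h=5.4201
  candidates: C₊=(-5.6265,-2.7076) cross=13.657; C₋=(2.4961,-9.8863) cross=-13.657
  mode - wants cross < 0 → take C=(2.4961,-9.8863) (cross=-13.657)
ex = (C−B)/|BC| = (0.0206,-0.9998); ey = (0.9998,0.0206)
P = B + -1.09·ex + 2.76·ey = (5.0684,-0.7414)

5.07 -0.74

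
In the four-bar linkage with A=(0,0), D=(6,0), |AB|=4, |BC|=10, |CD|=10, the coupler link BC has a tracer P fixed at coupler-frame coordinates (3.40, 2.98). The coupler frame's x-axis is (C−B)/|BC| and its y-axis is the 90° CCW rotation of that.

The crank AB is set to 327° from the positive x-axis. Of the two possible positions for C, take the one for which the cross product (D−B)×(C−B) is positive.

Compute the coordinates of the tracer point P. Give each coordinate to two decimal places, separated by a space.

A=(0,0), D=(6.00,0)
B = A + 4.00·(cos327°, sin327°) = (3.3547, -2.1786)
|BD| = 3.4269
circle(B,10.00) ∩ circle(D,10.00): a=1.7135, h=9.8521
  candidates: C₊=(-1.5858,6.5158) cross=33.762; C₋=(10.9405,-8.6943) cross=-33.762
  mode + wants cross > 0 → take C=(-1.5858,6.5158) (cross=33.762)
ex = (C−B)/|BC| = (-0.4940,0.8694); ey = (-0.8694,-0.4940)
P = B + 3.40·ex + 2.98·ey = (-0.9160,-0.6948)

-0.92 -0.69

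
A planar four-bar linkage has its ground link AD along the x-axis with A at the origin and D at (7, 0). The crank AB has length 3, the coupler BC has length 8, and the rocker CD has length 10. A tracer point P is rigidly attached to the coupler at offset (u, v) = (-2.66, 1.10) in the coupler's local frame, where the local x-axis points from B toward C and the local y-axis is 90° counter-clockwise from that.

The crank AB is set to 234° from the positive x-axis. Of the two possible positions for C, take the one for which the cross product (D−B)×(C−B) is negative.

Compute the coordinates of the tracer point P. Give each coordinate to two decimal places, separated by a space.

A=(0,0), D=(7.00,0)
B = A + 3.00·(cos234°, sin234°) = (-1.7634, -2.4271)
|BD| = 9.0932
circle(B,8.00) ∩ circle(D,10.00): a=2.5671, h=7.5769
  candidates: C₊=(-1.3117,5.5602) cross=68.899; C₋=(2.7330,-9.0439) cross=-68.899
  mode - wants cross < 0 → take C=(2.7330,-9.0439) (cross=-68.899)
ex = (C−B)/|BC| = (0.5620,-0.8271); ey = (0.8271,0.5620)
P = B + -2.66·ex + 1.10·ey = (-2.3486,0.3913)

-2.35 0.39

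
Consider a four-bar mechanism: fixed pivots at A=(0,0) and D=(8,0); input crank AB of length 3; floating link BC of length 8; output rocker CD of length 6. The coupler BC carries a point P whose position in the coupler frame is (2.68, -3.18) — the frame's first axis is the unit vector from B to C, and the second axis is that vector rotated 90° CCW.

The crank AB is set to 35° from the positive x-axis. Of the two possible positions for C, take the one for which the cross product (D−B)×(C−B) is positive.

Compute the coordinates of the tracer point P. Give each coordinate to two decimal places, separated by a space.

6.40 0.38

A=(0,0), D=(8.00,0)
B = A + 3.00·(cos35°, sin35°) = (2.4575, 1.7207)
|BD| = 5.8035
circle(B,8.00) ∩ circle(D,6.00): a=5.3141, h=5.9800
  candidates: C₊=(9.3056,5.8562) cross=34.705; C₋=(5.7595,-5.5660) cross=-34.705
  mode + wants cross > 0 → take C=(9.3056,5.8562) (cross=34.705)
ex = (C−B)/|BC| = (0.8560,0.5169); ey = (-0.5169,0.8560)
P = B + 2.68·ex + -3.18·ey = (6.3955,0.3840)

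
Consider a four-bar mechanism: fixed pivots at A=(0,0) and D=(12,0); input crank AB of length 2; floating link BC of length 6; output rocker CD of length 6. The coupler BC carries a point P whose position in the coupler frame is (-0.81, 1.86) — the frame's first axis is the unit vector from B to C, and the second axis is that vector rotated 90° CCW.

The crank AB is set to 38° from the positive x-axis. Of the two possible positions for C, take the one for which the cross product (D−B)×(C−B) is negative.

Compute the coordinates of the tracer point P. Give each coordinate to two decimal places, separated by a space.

2.00 3.21

A=(0,0), D=(12.00,0)
B = A + 2.00·(cos38°, sin38°) = (1.5760, 1.2313)
|BD| = 10.4965
circle(B,6.00) ∩ circle(D,6.00): a=5.2482, h=2.9079
  candidates: C₊=(7.1291,3.5035) cross=30.523; C₋=(6.4469,-2.2722) cross=-30.523
  mode - wants cross < 0 → take C=(6.4469,-2.2722) (cross=-30.523)
ex = (C−B)/|BC| = (0.8118,-0.5839); ey = (0.5839,0.8118)
P = B + -0.81·ex + 1.86·ey = (2.0045,3.2143)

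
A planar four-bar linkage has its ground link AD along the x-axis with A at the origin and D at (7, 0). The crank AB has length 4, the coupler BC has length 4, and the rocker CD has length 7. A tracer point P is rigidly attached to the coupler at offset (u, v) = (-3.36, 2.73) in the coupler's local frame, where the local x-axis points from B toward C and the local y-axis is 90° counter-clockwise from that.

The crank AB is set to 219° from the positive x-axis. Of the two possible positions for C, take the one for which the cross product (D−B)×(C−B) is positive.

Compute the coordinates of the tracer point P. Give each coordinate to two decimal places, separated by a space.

A=(0,0), D=(7.00,0)
B = A + 4.00·(cos219°, sin219°) = (-3.1086, -2.5173)
|BD| = 10.4173
circle(B,4.00) ∩ circle(D,7.00): a=3.6247, h=1.6915
  candidates: C₊=(0.0000,-0.0000) cross=17.621; C₋=(0.8175,-3.2828) cross=-17.621
  mode + wants cross > 0 → take C=(0.0000,-0.0000) (cross=17.621)
ex = (C−B)/|BC| = (0.7771,0.6293); ey = (-0.6293,0.7771)
P = B + -3.36·ex + 2.73·ey = (-7.4378,-2.5102)

-7.44 -2.51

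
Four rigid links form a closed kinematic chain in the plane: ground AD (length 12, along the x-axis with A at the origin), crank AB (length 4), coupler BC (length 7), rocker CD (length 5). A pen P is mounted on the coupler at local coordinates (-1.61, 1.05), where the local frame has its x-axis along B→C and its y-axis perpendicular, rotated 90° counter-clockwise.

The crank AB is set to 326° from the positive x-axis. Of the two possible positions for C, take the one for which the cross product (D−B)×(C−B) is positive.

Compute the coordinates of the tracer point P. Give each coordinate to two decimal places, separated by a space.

A=(0,0), D=(12.00,0)
B = A + 4.00·(cos326°, sin326°) = (3.3162, -2.2368)
|BD| = 8.9673
circle(B,7.00) ∩ circle(D,5.00): a=5.8218, h=3.8867
  candidates: C₊=(7.9845,2.9792) cross=34.853; C₋=(9.9234,-4.5484) cross=-34.853
  mode + wants cross > 0 → take C=(7.9845,2.9792) (cross=34.853)
ex = (C−B)/|BC| = (0.6669,0.7451); ey = (-0.7451,0.6669)
P = B + -1.61·ex + 1.05·ey = (1.4600,-2.7362)

1.46 -2.74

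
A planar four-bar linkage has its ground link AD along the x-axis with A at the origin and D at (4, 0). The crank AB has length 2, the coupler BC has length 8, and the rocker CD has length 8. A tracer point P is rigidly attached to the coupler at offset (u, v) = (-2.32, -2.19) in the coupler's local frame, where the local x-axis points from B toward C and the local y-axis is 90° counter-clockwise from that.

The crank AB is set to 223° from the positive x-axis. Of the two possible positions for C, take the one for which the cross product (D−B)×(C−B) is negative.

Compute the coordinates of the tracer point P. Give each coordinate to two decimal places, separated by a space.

A=(0,0), D=(4.00,0)
B = A + 2.00·(cos223°, sin223°) = (-1.4627, -1.3640)
|BD| = 5.6304
circle(B,8.00) ∩ circle(D,8.00): a=2.8152, h=7.4883
  candidates: C₊=(-0.5454,6.5832) cross=42.162; C₋=(3.0827,-7.9472) cross=-42.162
  mode - wants cross < 0 → take C=(3.0827,-7.9472) (cross=-42.162)
ex = (C−B)/|BC| = (0.5682,-0.8229); ey = (0.8229,0.5682)
P = B + -2.32·ex + -2.19·ey = (-4.5830,-0.6992)

-4.58 -0.70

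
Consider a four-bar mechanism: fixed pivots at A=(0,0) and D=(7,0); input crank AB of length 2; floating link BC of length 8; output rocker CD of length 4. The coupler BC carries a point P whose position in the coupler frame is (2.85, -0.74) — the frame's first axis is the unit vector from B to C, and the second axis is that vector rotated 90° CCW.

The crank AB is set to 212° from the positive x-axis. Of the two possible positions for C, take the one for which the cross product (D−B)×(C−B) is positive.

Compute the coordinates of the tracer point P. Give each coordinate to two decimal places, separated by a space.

A=(0,0), D=(7.00,0)
B = A + 2.00·(cos212°, sin212°) = (-1.6961, -1.0598)
|BD| = 8.7604
circle(B,8.00) ∩ circle(D,4.00): a=7.1198, h=3.6481
  candidates: C₊=(4.9301,3.4228) cross=31.959; C₋=(5.8128,-3.8197) cross=-31.959
  mode + wants cross > 0 → take C=(4.9301,3.4228) (cross=31.959)
ex = (C−B)/|BC| = (0.8283,0.5603); ey = (-0.5603,0.8283)
P = B + 2.85·ex + -0.74·ey = (1.0791,-0.0758)

1.08 -0.08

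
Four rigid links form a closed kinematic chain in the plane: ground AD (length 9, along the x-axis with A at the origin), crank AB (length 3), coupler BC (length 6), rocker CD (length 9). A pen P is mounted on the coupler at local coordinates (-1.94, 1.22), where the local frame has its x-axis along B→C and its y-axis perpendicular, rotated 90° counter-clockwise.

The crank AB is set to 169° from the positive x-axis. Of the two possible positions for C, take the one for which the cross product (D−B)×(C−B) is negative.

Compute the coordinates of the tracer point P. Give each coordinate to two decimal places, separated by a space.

-3.27 2.84

A=(0,0), D=(9.00,0)
B = A + 3.00·(cos169°, sin169°) = (-2.9449, 0.5724)
|BD| = 11.9586
circle(B,6.00) ∩ circle(D,9.00): a=4.0978, h=4.3827
  candidates: C₊=(1.3580,4.7539) cross=52.411; C₋=(0.9384,-4.0014) cross=-52.411
  mode - wants cross < 0 → take C=(0.9384,-4.0014) (cross=-52.411)
ex = (C−B)/|BC| = (0.6472,-0.7623); ey = (0.7623,0.6472)
P = B + -1.94·ex + 1.22·ey = (-3.2705,2.8409)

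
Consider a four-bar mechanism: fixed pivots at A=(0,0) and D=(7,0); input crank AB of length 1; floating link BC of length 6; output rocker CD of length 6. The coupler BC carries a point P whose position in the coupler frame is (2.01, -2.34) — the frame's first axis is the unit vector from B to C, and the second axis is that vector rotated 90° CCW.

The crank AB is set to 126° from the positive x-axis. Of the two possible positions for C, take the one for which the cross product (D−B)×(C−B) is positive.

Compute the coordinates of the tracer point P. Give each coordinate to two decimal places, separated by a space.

A=(0,0), D=(7.00,0)
B = A + 1.00·(cos126°, sin126°) = (-0.5878, 0.8090)
|BD| = 7.6308
circle(B,6.00) ∩ circle(D,6.00): a=3.8154, h=4.6306
  candidates: C₊=(3.6970,5.0090) cross=35.335; C₋=(2.7152,-4.2000) cross=-35.335
  mode + wants cross > 0 → take C=(3.6970,5.0090) (cross=35.335)
ex = (C−B)/|BC| = (0.7141,0.7000); ey = (-0.7000,0.7141)
P = B + 2.01·ex + -2.34·ey = (2.4856,0.5449)

2.49 0.54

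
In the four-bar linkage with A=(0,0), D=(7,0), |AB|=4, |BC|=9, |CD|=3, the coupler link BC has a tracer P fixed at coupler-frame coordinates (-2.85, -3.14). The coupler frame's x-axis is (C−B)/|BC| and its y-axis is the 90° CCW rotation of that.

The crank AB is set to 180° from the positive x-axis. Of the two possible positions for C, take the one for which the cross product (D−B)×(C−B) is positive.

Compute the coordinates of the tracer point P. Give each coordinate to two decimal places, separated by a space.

A=(0,0), D=(7.00,0)
B = A + 4.00·(cos180°, sin180°) = (-4.0000, 0.0000)
|BD| = 11.0000
circle(B,9.00) ∩ circle(D,3.00): a=8.7727, h=2.0098
  candidates: C₊=(4.7727,2.0098) cross=22.108; C₋=(4.7727,-2.0098) cross=-22.108
  mode + wants cross > 0 → take C=(4.7727,2.0098) (cross=22.108)
ex = (C−B)/|BC| = (0.9747,0.2233); ey = (-0.2233,0.9747)
P = B + -2.85·ex + -3.14·ey = (-6.0768,-3.6971)

-6.08 -3.70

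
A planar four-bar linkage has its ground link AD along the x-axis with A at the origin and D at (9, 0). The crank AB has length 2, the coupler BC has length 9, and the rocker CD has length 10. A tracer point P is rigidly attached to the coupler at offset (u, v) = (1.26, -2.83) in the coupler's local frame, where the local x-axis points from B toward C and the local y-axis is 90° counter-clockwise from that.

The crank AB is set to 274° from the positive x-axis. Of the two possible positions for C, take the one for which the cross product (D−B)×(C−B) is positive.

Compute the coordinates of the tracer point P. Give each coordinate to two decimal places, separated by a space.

3.15 -1.25

A=(0,0), D=(9.00,0)
B = A + 2.00·(cos274°, sin274°) = (0.1395, -1.9951)
|BD| = 9.0823
circle(B,9.00) ∩ circle(D,10.00): a=3.4952, h=8.2936
  candidates: C₊=(1.7275,6.8637) cross=75.325; C₋=(5.3712,-9.3184) cross=-75.325
  mode + wants cross > 0 → take C=(1.7275,6.8637) (cross=75.325)
ex = (C−B)/|BC| = (0.1764,0.9843); ey = (-0.9843,0.1764)
P = B + 1.26·ex + -2.83·ey = (3.1474,-1.2542)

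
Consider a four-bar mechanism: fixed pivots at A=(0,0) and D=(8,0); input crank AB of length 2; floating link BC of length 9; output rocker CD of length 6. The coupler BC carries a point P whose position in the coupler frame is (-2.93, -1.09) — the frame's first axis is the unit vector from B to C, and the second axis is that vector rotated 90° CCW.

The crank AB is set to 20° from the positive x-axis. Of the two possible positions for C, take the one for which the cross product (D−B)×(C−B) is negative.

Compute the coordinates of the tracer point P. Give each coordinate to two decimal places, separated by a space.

A=(0,0), D=(8.00,0)
B = A + 2.00·(cos20°, sin20°) = (1.8794, 0.6840)
|BD| = 6.1587
circle(B,9.00) ∩ circle(D,6.00): a=6.7327, h=5.9725
  candidates: C₊=(9.2338,5.8718) cross=36.783; C₋=(7.9071,-5.9993) cross=-36.783
  mode - wants cross < 0 → take C=(7.9071,-5.9993) (cross=-36.783)
ex = (C−B)/|BC| = (0.6697,-0.7426); ey = (0.7426,0.6697)
P = B + -2.93·ex + -1.09·ey = (-0.8924,2.1298)

-0.89 2.13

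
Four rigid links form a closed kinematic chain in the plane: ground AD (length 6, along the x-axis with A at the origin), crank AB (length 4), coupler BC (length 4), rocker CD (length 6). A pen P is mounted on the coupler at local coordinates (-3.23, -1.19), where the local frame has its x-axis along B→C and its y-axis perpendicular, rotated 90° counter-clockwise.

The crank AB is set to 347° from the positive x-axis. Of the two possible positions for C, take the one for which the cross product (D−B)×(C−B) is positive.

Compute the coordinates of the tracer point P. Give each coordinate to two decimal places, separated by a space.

7.31 -0.47

A=(0,0), D=(6.00,0)
B = A + 4.00·(cos347°, sin347°) = (3.8975, -0.8998)
|BD| = 2.2870
circle(B,4.00) ∩ circle(D,6.00): a=-3.2291, h=2.3607
  candidates: C₊=(0.0000,0.0000) cross=5.399; C₋=(1.8576,-4.3406) cross=-5.399
  mode + wants cross > 0 → take C=(0.0000,0.0000) (cross=5.399)
ex = (C−B)/|BC| = (-0.9744,0.2250); ey = (-0.2250,-0.9744)
P = B + -3.23·ex + -1.19·ey = (7.3124,-0.4669)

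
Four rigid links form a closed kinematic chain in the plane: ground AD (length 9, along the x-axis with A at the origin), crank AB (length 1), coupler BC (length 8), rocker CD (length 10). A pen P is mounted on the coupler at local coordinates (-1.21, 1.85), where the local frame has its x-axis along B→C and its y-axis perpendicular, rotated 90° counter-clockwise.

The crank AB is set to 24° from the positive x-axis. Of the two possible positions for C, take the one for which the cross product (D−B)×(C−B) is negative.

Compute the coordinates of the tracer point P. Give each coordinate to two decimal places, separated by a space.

A=(0,0), D=(9.00,0)
B = A + 1.00·(cos24°, sin24°) = (0.9135, 0.4067)
|BD| = 8.0967
circle(B,8.00) ∩ circle(D,10.00): a=1.8252, h=7.7890
  candidates: C₊=(3.1277,8.0942) cross=63.065; C₋=(2.3452,-7.4641) cross=-63.065
  mode - wants cross < 0 → take C=(2.3452,-7.4641) (cross=-63.065)
ex = (C−B)/|BC| = (0.1790,-0.9839); ey = (0.9839,0.1790)
P = B + -1.21·ex + 1.85·ey = (2.5171,1.9283)

2.52 1.93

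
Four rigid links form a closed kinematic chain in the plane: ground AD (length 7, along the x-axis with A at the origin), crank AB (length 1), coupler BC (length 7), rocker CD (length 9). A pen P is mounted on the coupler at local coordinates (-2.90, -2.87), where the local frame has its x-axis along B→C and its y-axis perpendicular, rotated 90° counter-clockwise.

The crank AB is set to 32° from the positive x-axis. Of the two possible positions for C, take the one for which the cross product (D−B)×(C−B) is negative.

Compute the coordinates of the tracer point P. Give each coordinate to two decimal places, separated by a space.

A=(0,0), D=(7.00,0)
B = A + 1.00·(cos32°, sin32°) = (0.8480, 0.5299)
|BD| = 6.1747
circle(B,7.00) ∩ circle(D,9.00): a=0.4962, h=6.9824
  candidates: C₊=(1.9416,7.4440) cross=43.114; C₋=(0.7431,-6.4693) cross=-43.114
  mode - wants cross < 0 → take C=(0.7431,-6.4693) (cross=-43.114)
ex = (C−B)/|BC| = (-0.0150,-0.9999); ey = (0.9999,-0.0150)
P = B + -2.90·ex + -2.87·ey = (-1.9782,3.4726)

-1.98 3.47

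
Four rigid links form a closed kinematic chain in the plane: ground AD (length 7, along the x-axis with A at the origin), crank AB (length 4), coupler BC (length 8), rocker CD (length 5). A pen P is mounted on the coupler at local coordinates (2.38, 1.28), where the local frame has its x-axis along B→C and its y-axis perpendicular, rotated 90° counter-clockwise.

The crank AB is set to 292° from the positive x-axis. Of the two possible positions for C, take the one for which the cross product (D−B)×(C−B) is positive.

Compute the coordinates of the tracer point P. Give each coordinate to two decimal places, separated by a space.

0.99 -1.05

A=(0,0), D=(7.00,0)
B = A + 4.00·(cos292°, sin292°) = (1.4984, -3.7087)
|BD| = 6.6349
circle(B,8.00) ∩ circle(D,5.00): a=6.2565, h=4.9857
  candidates: C₊=(3.8993,3.9225) cross=33.079; C₋=(9.4730,-4.3456) cross=-33.079
  mode + wants cross > 0 → take C=(3.8993,3.9225) (cross=33.079)
ex = (C−B)/|BC| = (0.3001,0.9539); ey = (-0.9539,0.3001)
P = B + 2.38·ex + 1.28·ey = (0.9917,-1.0543)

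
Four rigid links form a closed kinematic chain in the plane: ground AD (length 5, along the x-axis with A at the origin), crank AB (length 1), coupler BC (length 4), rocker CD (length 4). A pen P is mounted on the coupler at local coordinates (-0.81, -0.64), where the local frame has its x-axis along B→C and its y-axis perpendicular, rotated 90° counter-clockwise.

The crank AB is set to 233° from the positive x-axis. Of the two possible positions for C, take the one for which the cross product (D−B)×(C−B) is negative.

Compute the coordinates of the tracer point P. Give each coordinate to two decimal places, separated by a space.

A=(0,0), D=(5.00,0)
B = A + 1.00·(cos233°, sin233°) = (-0.6018, -0.7986)
|BD| = 5.6585
circle(B,4.00) ∩ circle(D,4.00): a=2.8292, h=2.8276
  candidates: C₊=(1.8000,2.4000) cross=16.000; C₋=(2.5982,-3.1986) cross=-16.000
  mode - wants cross < 0 → take C=(2.5982,-3.1986) (cross=-16.000)
ex = (C−B)/|BC| = (0.8000,-0.6000); ey = (0.6000,0.8000)
P = B + -0.81·ex + -0.64·ey = (-1.6338,-0.8246)

-1.63 -0.82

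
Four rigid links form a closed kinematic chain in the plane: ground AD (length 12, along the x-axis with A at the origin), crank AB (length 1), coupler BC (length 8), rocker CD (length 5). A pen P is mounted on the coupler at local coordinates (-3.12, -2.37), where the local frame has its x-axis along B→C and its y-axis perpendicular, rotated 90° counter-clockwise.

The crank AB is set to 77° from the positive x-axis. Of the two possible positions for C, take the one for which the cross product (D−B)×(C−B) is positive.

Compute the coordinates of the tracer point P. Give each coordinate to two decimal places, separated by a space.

A=(0,0), D=(12.00,0)
B = A + 1.00·(cos77°, sin77°) = (0.2250, 0.9744)
|BD| = 11.8153
circle(B,8.00) ∩ circle(D,5.00): a=7.5581, h=2.6222
  candidates: C₊=(7.9735,2.9643) cross=30.982; C₋=(7.5410,-2.2622) cross=-30.982
  mode + wants cross > 0 → take C=(7.9735,2.9643) (cross=30.982)
ex = (C−B)/|BC| = (0.9686,0.2487); ey = (-0.2487,0.9686)
P = B + -3.12·ex + -2.37·ey = (-2.2075,-2.0972)

-2.21 -2.10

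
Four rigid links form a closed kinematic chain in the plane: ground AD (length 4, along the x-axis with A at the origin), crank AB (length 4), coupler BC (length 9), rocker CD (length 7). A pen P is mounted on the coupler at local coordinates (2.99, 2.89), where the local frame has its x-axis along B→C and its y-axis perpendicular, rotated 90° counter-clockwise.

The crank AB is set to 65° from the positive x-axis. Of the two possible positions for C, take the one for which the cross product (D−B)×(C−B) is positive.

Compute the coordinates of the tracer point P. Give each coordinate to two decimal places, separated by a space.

A=(0,0), D=(4.00,0)
B = A + 4.00·(cos65°, sin65°) = (1.6905, 3.6252)
|BD| = 4.2984
circle(B,9.00) ∩ circle(D,7.00): a=5.8715, h=6.8209
  candidates: C₊=(10.5980,2.3381) cross=29.319; C₋=(-0.9075,-4.9916) cross=-29.319
  mode + wants cross > 0 → take C=(10.5980,2.3381) (cross=29.319)
ex = (C−B)/|BC| = (0.9897,-0.1430); ey = (0.1430,0.9897)
P = B + 2.99·ex + 2.89·ey = (5.0630,6.0579)

5.06 6.06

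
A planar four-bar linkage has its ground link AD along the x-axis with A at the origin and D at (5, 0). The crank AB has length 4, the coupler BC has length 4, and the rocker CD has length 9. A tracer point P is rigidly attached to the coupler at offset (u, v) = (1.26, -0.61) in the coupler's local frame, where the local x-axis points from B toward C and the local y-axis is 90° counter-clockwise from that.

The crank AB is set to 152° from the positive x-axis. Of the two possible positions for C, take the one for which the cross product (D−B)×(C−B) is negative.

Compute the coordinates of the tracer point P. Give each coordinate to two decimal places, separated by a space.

A=(0,0), D=(5.00,0)
B = A + 4.00·(cos152°, sin152°) = (-3.5318, 1.8779)
|BD| = 8.7360
circle(B,4.00) ∩ circle(D,9.00): a=0.6478, h=3.9472
  candidates: C₊=(-2.0507,5.5936) cross=34.483; C₋=(-3.7476,-2.1163) cross=-34.483
  mode - wants cross < 0 → take C=(-3.7476,-2.1163) (cross=-34.483)
ex = (C−B)/|BC| = (-0.0540,-0.9985); ey = (0.9985,-0.0540)
P = B + 1.26·ex + -0.61·ey = (-4.2089,0.6526)

-4.21 0.65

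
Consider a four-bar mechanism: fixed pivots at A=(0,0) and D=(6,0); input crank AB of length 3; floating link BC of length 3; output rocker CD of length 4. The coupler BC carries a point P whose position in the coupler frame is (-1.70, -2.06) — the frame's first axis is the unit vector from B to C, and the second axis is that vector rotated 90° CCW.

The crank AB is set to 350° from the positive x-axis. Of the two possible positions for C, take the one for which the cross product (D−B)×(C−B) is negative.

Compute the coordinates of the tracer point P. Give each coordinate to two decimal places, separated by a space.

A=(0,0), D=(6.00,0)
B = A + 3.00·(cos350°, sin350°) = (2.9544, -0.5209)
|BD| = 3.0898
circle(B,3.00) ∩ circle(D,4.00): a=0.4121, h=2.9716
  candidates: C₊=(2.8597,2.4776) cross=9.182; C₋=(3.8617,-3.3805) cross=-9.182
  mode - wants cross < 0 → take C=(3.8617,-3.3805) (cross=-9.182)
ex = (C−B)/|BC| = (0.3024,-0.9532); ey = (0.9532,0.3024)
P = B + -1.70·ex + -2.06·ey = (0.4768,0.4765)

0.48 0.48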